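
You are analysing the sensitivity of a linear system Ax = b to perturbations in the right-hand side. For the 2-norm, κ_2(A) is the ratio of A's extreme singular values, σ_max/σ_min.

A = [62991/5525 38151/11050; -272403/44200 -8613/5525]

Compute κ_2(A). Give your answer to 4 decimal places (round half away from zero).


52.0000

M = AᵀA = [1135456137/6760000 41380227/845000; 41380227/845000 6063093/422500]. tr(M)=1971945/10816, det(M)=531441/43264
eigenvalues of AᵀA: λ = (tr ± √(tr²−4·det))/2 = 729/4, 729/10816
so κ_2 = √((729/4) / (729/10816)) = 52.0000


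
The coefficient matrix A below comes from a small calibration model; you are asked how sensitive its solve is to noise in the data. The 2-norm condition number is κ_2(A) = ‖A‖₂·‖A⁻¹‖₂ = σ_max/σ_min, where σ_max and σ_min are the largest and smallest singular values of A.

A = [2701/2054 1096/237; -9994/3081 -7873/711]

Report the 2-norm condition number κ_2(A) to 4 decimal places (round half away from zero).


355.5000

form AᵀA = [2752537/224676 7077238/168507; 7077238/168507 72795073/505521] with trace 315953125/2022084 and determinant 390625/2022084
solving λ² − 315953125/2022084·λ + 390625/2022084 = 0 gives λ = 625/4, 625/505521
σ_max=√(625/4)=(25/2), σ_min=√(625/505521)=(25/711) → κ = 355.5000


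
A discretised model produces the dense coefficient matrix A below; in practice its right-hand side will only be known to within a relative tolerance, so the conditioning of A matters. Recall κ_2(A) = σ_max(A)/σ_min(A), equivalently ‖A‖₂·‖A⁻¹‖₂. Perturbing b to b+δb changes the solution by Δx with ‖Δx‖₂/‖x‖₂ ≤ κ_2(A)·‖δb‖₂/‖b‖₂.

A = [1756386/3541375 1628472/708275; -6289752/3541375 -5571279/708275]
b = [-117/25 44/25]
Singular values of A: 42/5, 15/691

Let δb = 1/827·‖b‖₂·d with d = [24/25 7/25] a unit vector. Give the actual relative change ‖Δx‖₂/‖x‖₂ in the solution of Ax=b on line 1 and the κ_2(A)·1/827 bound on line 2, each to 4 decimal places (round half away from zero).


from the listed singular values, σ₁ = 42/5, σ_n = 15/691
condition number: (42/5) ÷ (15/691) = 386.9600
worst-case relative error ≤ 386.9600 × 1/827 = 0.4679
solve Ax = b  →  x = [179.6940 -40.7972]
‖b‖₂ = 5.0000 and ‖x‖₂ = 184.2670
re-solving with b+δb shifts x by Δx of norm 0.2785
dividing the unrounded norms, ‖Δx‖/‖x‖ = 0.0015
tightness: 0.0015 against a bound of 0.4679 (unrounded ratio ≈ 0.0032)

0.0015
0.4679


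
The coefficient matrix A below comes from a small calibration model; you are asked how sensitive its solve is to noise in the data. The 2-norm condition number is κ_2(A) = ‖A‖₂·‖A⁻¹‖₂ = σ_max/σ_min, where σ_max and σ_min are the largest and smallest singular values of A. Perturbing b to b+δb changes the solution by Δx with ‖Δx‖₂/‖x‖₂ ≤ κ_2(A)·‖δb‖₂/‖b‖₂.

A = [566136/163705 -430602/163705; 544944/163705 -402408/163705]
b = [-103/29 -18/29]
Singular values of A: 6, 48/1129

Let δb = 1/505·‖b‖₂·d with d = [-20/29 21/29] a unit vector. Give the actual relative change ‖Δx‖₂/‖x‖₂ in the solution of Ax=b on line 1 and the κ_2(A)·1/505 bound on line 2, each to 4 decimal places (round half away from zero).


largest singular value 6, smallest 48/1129
condition number: 6 ÷ (48/1129) = 141.1250
κ_2(A)·‖δb‖/‖b‖ = 0.2795
solve Ax = b  →  x = [27.8250 37.9333]
‖b‖₂ = 3.6056 and ‖x‖₂ = 47.0443
re-solving with b+δb shifts x by Δx of norm 0.1679
dividing the unrounded norms, ‖Δx‖/‖x‖ = 0.0036
realised/bound (from unrounded values) ≈ 0.0128

0.0036
0.2795


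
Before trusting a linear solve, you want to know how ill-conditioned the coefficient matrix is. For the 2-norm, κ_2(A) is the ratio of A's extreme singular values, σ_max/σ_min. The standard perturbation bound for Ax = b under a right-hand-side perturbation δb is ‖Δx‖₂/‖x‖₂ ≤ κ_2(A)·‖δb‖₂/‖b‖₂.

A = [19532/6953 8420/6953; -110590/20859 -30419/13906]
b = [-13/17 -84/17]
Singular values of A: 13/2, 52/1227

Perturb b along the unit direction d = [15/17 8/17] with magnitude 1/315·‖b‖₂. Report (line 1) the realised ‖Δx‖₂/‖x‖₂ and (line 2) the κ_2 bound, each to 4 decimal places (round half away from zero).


0.0053
0.4869

from the listed singular values, σ₁ = 13/2, σ_n = 52/1227
κ_2(A) = (13/2) / (52/1227) = 153.3750
bound on ‖Δx‖/‖x‖: κ·ε = 153.3750·1/315 = 0.4869
solve Ax = b  →  x = [27.7944 -65.1065]
‖b‖₂ = 5.0000 and ‖x‖₂ = 70.7911
Δx = A⁻¹·δb where δb = 1/315·5.0000·d; ‖Δx‖ = 0.3745
realised ‖Δx‖/‖x‖ = 0.0053
realised/bound (from unrounded values) ≈ 0.0109


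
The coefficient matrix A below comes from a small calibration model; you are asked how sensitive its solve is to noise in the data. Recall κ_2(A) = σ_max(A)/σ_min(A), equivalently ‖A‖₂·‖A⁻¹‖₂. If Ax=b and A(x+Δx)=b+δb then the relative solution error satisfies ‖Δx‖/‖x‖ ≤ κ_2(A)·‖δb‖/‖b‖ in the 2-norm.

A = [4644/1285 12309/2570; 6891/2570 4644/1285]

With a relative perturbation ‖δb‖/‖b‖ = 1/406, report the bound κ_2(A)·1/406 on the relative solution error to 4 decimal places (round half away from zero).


AᵀA = [5350113/264196 1783296/66049; 1783296/66049 9511137/264196]; tr = 7430625/132098, det = 50625/1056784
eigenvalues of AᵀA: λ = (tr ± √(tr²−4·det))/2 = 225/4, 225/264196
σ_max=√(225/4)=(15/2), σ_min=√(225/264196)=(15/514) → κ = 257.0000
bound on ‖Δx‖/‖x‖: κ·ε = 257.0000·1/406 = 0.6330

0.6330


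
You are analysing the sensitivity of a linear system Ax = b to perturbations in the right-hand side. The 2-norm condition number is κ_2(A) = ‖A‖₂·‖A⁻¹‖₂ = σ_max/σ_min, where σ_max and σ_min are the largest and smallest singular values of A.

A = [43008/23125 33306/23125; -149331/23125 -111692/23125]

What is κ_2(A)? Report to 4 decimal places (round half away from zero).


AᵀA = [38639097/855625 28978404/855625; 28978404/855625 21735028/855625]; tr = 482993/6845, det = 86436/855625
solving λ² − 482993/6845·λ + 86436/855625 = 0 gives λ = 1764/25, 49/34225
σ_max=√(1764/25)=(42/5), σ_min=√(49/34225)=(7/185) → κ = 222.0000

222.0000


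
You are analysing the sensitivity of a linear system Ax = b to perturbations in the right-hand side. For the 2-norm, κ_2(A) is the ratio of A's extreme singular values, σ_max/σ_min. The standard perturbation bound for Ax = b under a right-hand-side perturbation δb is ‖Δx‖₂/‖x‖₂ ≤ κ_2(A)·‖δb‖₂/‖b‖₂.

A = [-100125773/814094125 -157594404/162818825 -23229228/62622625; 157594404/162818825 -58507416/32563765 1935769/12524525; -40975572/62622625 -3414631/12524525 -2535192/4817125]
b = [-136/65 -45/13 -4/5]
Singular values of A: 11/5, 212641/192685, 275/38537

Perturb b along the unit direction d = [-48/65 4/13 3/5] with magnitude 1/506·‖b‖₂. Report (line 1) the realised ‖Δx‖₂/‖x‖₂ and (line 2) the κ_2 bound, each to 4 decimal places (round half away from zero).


0.5621
0.6093

from the listed singular values, σ₁ = 11/5, σ_n = 275/38537
κ_2(A) = (11/5) / (275/38537) = 308.2960
bound on ‖Δx‖/‖x‖: κ·ε = 308.2960·1/506 = 0.6093
solve Ax = b  →  x = [-0.0301 1.9571 0.5437]
‖b‖₂ = 4.1231 and ‖x‖₂ = 2.0315
δb = ε·‖b‖·d = [-0.0060 0.0025 0.0049]; solving A·Δx = δb gives ‖Δx‖ = 1.1419
dividing the unrounded norms, ‖Δx‖/‖x‖ = 0.5621
realised/bound (from unrounded values) ≈ 0.9226


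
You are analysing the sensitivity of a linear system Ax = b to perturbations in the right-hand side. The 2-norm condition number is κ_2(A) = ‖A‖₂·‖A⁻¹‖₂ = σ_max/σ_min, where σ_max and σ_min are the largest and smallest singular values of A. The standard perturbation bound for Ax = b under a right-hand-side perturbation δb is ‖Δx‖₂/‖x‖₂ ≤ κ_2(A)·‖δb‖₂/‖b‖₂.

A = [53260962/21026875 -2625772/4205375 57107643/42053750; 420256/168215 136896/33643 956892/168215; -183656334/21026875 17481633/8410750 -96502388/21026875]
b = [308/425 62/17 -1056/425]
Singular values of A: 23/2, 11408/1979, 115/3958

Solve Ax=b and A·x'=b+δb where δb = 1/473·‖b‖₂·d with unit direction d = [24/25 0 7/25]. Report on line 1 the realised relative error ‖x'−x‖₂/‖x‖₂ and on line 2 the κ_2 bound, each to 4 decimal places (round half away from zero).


0.6624
0.8368

from the listed singular values, σ₁ = 23/2, σ_n = 115/3958
κ_2(A) = (23/2) / (115/3958) = 395.8000
perturbation bound = 395.8000·1/473 = 0.8368
solve Ax = b  →  x = [0.1534 0.2776 0.3752]
2-norm of b is 4.4721; of x, 0.4913
with δb = [0.0091 0.0000 0.0026], A·Δx = δb → ‖Δx‖ = 0.3254
realised ‖Δx‖/‖x‖ = 0.6624
realised/bound (from unrounded values) ≈ 0.7916


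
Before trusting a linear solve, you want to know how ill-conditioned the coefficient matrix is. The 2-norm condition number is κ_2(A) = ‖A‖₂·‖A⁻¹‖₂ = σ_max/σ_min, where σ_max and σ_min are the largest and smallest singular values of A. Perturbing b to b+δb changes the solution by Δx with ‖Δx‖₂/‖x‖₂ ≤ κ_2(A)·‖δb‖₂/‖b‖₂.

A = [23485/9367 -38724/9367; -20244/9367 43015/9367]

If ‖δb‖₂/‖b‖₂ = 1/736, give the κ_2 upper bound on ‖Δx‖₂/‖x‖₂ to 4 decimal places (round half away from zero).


0.0258

M = AᵀA = [1143121/104329 -2116800/104329; -2116800/104329 3983161/104329]. tr(M)=17738/361, det(M)=2401/361
λ_max, λ_min = (17738/361 ± √311169600/130321)/2 = 49, 49/361
κ_2(A) = √(λ_max/λ_min) = √(49 / (49/361)) = 19.0000
κ_2(A)·‖δb‖/‖b‖ = 0.0258


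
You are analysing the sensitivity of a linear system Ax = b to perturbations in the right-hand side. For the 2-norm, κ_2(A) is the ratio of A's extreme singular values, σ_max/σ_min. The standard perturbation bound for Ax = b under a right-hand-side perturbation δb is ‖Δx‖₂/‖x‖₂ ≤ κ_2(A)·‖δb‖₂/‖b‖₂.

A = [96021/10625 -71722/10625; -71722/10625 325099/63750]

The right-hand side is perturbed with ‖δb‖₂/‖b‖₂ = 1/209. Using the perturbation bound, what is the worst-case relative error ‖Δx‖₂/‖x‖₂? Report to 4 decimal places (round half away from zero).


M = AᵀA = [574563109/4515625 -1292753189/13546875; -1292753189/13546875 11634999601/162562500]. tr(M)=1292770861/6502500, det(M)=4879681/18062500
eigenvalues of AᵀA: λ = (tr ± √(tr²−4·det))/2 = 19881/100, 2209/1625625
κ = σ_max/σ_min = (141/10)/(47/1275) = 382.5000
worst-case relative error ≤ 382.5000 × 1/209 = 1.8301

1.8301


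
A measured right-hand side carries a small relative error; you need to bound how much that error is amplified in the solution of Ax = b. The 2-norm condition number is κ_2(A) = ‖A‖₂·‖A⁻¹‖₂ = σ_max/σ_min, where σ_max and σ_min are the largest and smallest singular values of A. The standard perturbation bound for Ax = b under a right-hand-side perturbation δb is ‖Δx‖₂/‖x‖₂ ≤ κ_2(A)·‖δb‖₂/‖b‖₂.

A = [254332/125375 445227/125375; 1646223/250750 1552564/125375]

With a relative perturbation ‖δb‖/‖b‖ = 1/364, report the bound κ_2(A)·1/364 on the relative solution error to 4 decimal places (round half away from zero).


M = AᵀA = [279415457/5917700 26186706/295885; 26186706/295885 245523017/1479425]. tr(M)=2968253/13924, det(M)=28398241/8702500
eigenvalues of AᵀA: λ = (tr ± √(tr²−4·det))/2 = 5329/25, 5329/348100
κ = σ_max/σ_min = (73/5)/(73/590) = 118.0000
bound on ‖Δx‖/‖x‖: κ·ε = 118.0000·1/364 = 0.3242

0.3242


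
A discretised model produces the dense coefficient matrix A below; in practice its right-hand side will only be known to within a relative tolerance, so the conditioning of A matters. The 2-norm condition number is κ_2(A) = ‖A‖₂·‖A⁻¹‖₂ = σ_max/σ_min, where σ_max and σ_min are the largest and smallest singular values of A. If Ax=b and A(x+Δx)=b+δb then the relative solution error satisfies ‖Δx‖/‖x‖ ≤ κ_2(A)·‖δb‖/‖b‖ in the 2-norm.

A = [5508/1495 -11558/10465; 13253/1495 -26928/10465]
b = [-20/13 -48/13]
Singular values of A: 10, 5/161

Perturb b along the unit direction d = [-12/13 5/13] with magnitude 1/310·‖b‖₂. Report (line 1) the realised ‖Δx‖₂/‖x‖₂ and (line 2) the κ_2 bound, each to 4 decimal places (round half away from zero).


from the listed singular values, σ₁ = 10, σ_n = 5/161
condition number: 10 ÷ (5/161) = 322.0000
perturbation bound = 322.0000·1/310 = 1.0387
solve Ax = b  →  x = [-0.3840 0.1120]
2-norm of b is 4.0000; of x, 0.4000
δb = ε·‖b‖·d = [-0.0119 0.0050]; solving A·Δx = δb gives ‖Δx‖ = 0.4155
realised ‖Δx‖/‖x‖ = 1.0387
tightness: 1.0387 against a bound of 1.0387; the bound is attained (ratio 1)

1.0387
1.0387


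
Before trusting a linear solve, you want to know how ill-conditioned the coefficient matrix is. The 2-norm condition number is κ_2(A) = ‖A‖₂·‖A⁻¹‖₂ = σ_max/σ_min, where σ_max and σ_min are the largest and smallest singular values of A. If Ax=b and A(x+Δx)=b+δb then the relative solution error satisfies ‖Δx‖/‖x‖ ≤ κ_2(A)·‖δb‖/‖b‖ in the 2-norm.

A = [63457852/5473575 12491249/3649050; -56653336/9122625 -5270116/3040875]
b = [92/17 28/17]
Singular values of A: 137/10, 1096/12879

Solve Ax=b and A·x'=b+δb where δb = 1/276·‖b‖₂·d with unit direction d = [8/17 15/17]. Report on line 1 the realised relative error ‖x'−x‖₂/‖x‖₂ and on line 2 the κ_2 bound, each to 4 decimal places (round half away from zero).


largest singular value 137/10, smallest 1096/12879
κ_2(A) = (137/10) / (1096/12879) = 160.9875
perturbation bound = 160.9875·1/276 = 0.5833
solve Ax = b  →  x = [-12.8807 45.2053]
‖b‖₂ = 5.6569 and ‖x‖₂ = 47.0046
δb = ε·‖b‖·d = [0.0096 0.0181]; solving A·Δx = δb gives ‖Δx‖ = 0.2408
relative error = 0.0051
tightness: 0.0051 against a bound of 0.5833 (unrounded ratio ≈ 0.0088)

0.0051
0.5833


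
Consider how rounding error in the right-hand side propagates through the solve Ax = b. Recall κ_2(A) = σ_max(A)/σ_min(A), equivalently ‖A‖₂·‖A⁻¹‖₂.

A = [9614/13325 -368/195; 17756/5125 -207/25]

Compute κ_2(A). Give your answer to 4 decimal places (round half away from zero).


form AᵀA = [33070964/2640625 -47607884/1584375; -47607884/1584375 68558929/950625] with trace 11903029/140625 and determinant 1119364/3515625
char-poly roots: 2116/25 and 529/140625
so κ_2 = √((2116/25) / (529/140625)) = 150.0000

150.0000


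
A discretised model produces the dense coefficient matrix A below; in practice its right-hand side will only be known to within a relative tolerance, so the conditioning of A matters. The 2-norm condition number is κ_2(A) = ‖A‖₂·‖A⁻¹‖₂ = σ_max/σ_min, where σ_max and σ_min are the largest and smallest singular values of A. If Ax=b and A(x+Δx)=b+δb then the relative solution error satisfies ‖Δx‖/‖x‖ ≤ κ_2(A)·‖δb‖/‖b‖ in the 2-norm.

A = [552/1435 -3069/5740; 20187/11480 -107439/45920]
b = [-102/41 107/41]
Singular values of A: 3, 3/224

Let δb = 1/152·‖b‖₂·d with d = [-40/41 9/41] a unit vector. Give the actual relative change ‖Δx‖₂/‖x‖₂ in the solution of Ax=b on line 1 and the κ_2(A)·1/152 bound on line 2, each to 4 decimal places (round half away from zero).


0.0079
1.4737

largest singular value 3, smallest 3/224
condition number: 3 ÷ (3/224) = 224.0000
perturbation bound = 224.0000·1/152 = 1.4737
solve Ax = b  →  x = [179.6000 133.8667]
‖b‖₂ = 3.6056 and ‖x‖₂ = 224.0010
Δx = A⁻¹·δb where δb = 1/152·3.6056·d; ‖Δx‖ = 1.7711
dividing the unrounded norms, ‖Δx‖/‖x‖ = 0.0079
so the bound overstates the realised error by a factor of ≈ 186.3801 (computed from the unrounded values)


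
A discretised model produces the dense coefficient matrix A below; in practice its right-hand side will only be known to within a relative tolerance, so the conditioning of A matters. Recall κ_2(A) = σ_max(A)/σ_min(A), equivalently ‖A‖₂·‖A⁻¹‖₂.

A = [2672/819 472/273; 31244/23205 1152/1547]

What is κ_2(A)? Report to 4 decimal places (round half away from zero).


AᵀA = [357214096/28676025 12700288/1911735; 12700288/1911735 451648/127449]; tr = 1587664/99225, det = 1024/99225
char-poly roots: 16 and 64/99225
κ = σ_max/σ_min = 4/(8/315) = 157.5000

157.5000


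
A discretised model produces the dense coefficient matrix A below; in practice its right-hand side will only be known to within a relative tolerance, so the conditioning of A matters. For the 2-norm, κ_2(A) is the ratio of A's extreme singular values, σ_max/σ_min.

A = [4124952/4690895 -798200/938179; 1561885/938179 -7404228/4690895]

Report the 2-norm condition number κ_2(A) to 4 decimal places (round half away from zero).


237.8750

M = AᵀA = [269904317761/76140124225 -10281722724/3045604969; -10281722724/3045604969 244812018256/76140124225]. tr(M)=612028937/90535225, det(M)=1827904/2263380625
char-poly roots: 169/25 and 10816/90535225
κ = σ_max/σ_min = (13/5)/(104/9515) = 237.8750


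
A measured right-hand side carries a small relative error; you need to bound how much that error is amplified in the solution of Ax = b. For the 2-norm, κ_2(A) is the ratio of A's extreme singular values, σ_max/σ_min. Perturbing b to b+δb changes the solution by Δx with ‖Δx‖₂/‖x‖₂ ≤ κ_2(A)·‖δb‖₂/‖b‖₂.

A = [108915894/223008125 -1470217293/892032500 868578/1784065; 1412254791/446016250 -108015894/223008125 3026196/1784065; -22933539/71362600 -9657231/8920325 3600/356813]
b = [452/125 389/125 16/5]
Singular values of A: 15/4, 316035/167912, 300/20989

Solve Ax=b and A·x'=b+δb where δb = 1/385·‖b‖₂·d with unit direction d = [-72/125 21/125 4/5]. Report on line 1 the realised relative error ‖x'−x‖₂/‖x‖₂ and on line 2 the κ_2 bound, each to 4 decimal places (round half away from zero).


0.0149
0.6815

σ_max = 15/4, σ_min = 300/20989
κ = σ_max/σ_min = (15/4)/(300/20989) = 262.3625
worst-case relative error ≤ 262.3625 × 1/385 = 0.6815
solve Ax = b  →  x = [-31.2985 6.9149 62.2343]
2-norm of b is 5.7446; of x, 70.0037
Δx = A⁻¹·δb where δb = 1/385·5.7446·d; ‖Δx‖ = 1.0439
relative error = 0.0149
so the bound overstates the realised error by a factor of ≈ 45.6978 (computed from the unrounded values)


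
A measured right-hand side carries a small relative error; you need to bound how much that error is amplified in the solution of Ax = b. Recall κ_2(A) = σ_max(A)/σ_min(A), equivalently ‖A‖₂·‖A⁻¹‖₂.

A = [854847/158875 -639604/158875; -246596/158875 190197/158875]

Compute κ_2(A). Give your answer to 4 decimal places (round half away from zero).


AᵀA = [1266516769/40386025 -949864608/40386025; -949864608/40386025 712429081/40386025]; tr = 79157834/1615441, det = 60025/1615441
eigenvalues of AᵀA: λ = (tr ± √(tr²−4·det))/2 = 49, 1225/1615441
σ_max=√49=7, σ_min=√(1225/1615441)=(35/1271) → κ = 254.2000

254.2000


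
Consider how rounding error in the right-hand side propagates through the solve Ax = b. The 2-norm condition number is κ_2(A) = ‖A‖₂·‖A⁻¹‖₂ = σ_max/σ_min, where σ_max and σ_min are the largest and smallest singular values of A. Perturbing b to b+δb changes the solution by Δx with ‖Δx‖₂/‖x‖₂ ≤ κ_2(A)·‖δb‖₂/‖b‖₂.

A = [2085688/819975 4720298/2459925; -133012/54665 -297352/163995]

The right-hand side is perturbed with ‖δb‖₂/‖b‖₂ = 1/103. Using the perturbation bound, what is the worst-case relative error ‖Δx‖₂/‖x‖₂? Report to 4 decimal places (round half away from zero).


3.2942

M = AᵀA = [9905871184/799475625 22287907664/2398426875; 22287907664/2398426875 50149002244/7195280625]. tr(M)=5572073716/287811225, det(M)=937024/287811225
char-poly roots: 484/25 and 1936/11512449
σ_max=√(484/25)=(22/5), σ_min=√(1936/11512449)=(44/3393) → κ = 339.3000
bound on ‖Δx‖/‖x‖: κ·ε = 339.3000·1/103 = 3.2942


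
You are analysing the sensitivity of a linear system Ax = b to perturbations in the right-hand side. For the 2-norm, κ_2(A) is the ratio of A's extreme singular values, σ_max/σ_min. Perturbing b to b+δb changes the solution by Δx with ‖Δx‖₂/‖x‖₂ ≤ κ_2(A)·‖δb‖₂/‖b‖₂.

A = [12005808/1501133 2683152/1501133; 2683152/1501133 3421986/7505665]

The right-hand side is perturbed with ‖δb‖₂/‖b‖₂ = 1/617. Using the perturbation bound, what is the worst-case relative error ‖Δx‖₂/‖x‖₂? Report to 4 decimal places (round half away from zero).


0.2533

M = AᵀA = [90028988928/1340511769 101278255392/6702558845; 101278255392/6702558845 114034862916/33512794225]. tr(M)=1406757636/19936225, det(M)=4064256/19936225
λ_max, λ_min = (1406757636/19936225 ± √1978642942756014096/397453067250625)/2 = 1764/25, 2304/797449
κ_2(A) = √(λ_max/λ_min) = √((1764/25) / (2304/797449)) = 156.2750
bound on ‖Δx‖/‖x‖: κ·ε = 156.2750·1/617 = 0.2533


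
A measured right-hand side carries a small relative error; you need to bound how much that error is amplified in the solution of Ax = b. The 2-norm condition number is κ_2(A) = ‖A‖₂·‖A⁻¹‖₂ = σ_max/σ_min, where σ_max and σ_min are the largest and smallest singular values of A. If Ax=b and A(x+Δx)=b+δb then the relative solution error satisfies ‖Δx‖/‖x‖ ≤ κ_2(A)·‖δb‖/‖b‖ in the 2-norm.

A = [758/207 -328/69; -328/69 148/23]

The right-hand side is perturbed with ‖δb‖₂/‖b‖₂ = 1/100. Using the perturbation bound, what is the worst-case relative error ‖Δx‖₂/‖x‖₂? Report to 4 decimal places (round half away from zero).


1.0350

form AᵀA = [1542820/42849 -685520/14283; -685520/14283 304720/4761] with trace 4285300/42849 and determinant 40000/42849
eigenvalues of AᵀA: λ = (tr ± √(tr²−4·det))/2 = 100, 400/42849
so κ_2 = √(100 / (400/42849)) = 103.5000
κ_2(A)·‖δb‖/‖b‖ = 1.0350


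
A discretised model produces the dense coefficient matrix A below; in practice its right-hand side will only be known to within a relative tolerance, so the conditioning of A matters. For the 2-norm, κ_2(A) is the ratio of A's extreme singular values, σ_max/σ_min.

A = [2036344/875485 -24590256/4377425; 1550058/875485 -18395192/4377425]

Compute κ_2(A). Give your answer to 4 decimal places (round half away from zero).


336.7250

M = AᵀA = [20151928276/2358381493 -241808722416/11791907465; -241808722416/11791907465 2901734704192/58959537325]. tr(M)=261964070084/4535349025, det(M)=133448704/4535349025
eigenvalues of AᵀA: λ = (tr ± √(tr²−4·det))/2 = 1444/25, 92416/181413961
κ = σ_max/σ_min = (38/5)/(304/13469) = 336.7250


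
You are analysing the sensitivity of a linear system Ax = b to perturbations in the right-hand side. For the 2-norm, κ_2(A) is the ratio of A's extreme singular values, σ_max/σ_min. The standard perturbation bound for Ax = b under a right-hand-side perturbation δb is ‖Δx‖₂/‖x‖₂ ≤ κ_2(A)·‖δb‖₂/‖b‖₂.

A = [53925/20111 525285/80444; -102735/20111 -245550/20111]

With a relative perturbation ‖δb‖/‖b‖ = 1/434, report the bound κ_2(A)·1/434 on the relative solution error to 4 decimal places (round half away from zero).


0.8387

form AᵀA = [46582650/1399489 447170625/5597956; 447170625/5597956 4292876025/22391824] with trace 29811825/132496 and determinant 50625/132496
λ_max, λ_min = (29811825/132496 ± √888718079390625/17555190016)/2 = 225, 225/132496
κ_2(A) = √(λ_max/λ_min) = √(225 / (225/132496)) = 364.0000
bound on ‖Δx‖/‖x‖: κ·ε = 364.0000·1/434 = 0.8387


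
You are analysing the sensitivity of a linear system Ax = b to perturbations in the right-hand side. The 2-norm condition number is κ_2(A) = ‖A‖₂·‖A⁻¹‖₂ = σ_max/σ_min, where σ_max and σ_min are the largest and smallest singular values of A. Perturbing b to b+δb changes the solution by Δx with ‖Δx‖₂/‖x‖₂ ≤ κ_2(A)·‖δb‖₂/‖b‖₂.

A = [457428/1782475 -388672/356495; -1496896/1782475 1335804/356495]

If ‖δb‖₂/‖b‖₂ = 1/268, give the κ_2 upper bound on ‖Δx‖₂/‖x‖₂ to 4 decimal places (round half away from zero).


1.2978

AᵀA = [3919900816/5083547401 -17418792960/5083547401; -17418792960/5083547401 77417530000/5083547401]; tr = 48386336/3024121, det = 6400/3024121
solving λ² − 48386336/3024121·λ + 6400/3024121 = 0 gives λ = 16, 400/3024121
σ_max=√16=4, σ_min=√(400/3024121)=(20/1739) → κ = 347.8000
perturbation bound = 347.8000·1/268 = 1.2978


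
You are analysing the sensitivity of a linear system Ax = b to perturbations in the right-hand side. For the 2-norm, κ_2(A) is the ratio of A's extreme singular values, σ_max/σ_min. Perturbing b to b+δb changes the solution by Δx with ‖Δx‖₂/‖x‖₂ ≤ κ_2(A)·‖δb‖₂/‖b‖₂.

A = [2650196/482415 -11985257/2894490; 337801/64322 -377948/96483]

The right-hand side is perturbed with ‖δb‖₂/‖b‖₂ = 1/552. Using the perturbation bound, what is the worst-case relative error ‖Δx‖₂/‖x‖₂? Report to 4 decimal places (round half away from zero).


0.7233

form AᵀA = [63934359529/1106892900 -35962724696/830169675; -35962724696/830169675 323670162889/9962036100] with trace 17981587973/199240722 and determinant 81450625/1593925776
eigenvalues of AᵀA: λ = (tr ± √(tr²−4·det))/2 = 361/4, 225625/398481444
so κ_2 = √((361/4) / (225625/398481444)) = 399.2400
bound on ‖Δx‖/‖x‖: κ·ε = 399.2400·1/552 = 0.7233


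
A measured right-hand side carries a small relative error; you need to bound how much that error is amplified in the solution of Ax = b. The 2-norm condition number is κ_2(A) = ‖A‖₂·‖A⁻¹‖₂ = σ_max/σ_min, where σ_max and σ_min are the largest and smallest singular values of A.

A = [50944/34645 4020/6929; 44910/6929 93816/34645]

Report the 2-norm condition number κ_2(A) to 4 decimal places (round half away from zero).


234.0000

form AᵀA = [31539556/714025 525648/28561; 525648/28561 5476176/714025] with trace 219028/4225 and determinant 5184/105625
eigenvalues of AᵀA: λ = (tr ± √(tr²−4·det))/2 = 1296/25, 4/4225
κ = σ_max/σ_min = (36/5)/(2/65) = 234.0000


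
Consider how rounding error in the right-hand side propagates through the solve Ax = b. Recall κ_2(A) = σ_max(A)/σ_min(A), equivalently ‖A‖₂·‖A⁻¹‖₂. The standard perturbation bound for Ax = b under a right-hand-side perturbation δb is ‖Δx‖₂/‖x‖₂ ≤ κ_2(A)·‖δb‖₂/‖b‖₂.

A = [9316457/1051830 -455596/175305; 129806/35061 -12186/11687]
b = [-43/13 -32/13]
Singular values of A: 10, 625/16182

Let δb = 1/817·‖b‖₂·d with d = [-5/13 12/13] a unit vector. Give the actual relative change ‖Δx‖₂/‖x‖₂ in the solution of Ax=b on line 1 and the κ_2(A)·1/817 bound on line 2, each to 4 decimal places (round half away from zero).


σ_max = 10, σ_min = 625/16182
condition number: 10 ÷ (625/16182) = 258.9120
κ_2(A)·‖δb‖/‖b‖ = 0.3169
solve Ax = b  →  x = [-7.6335 -24.7436]
‖b‖₂ = 4.1231 and ‖x‖₂ = 25.8943
with δb = [-0.0019 0.0047], A·Δx = δb → ‖Δx‖ = 0.1307
realised ‖Δx‖/‖x‖ = 0.0050
tightness: 0.0050 against a bound of 0.3169 (unrounded ratio ≈ 0.0159)

0.0050
0.3169


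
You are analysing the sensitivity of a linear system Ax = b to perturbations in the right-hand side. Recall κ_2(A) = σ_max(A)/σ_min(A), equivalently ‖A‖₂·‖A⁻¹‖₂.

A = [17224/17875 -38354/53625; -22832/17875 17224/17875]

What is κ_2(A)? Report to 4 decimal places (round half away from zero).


form AᵀA = [32718656/12780625 -73615376/38341875; -73615376/38341875 165640996/115025625] with trace 18404356/4601025 and determinant 1024/4601025
eigenvalues of AᵀA: λ = (tr ± √(tr²−4·det))/2 = 4, 256/4601025
κ = σ_max/σ_min = 2/(16/2145) = 268.1250

268.1250


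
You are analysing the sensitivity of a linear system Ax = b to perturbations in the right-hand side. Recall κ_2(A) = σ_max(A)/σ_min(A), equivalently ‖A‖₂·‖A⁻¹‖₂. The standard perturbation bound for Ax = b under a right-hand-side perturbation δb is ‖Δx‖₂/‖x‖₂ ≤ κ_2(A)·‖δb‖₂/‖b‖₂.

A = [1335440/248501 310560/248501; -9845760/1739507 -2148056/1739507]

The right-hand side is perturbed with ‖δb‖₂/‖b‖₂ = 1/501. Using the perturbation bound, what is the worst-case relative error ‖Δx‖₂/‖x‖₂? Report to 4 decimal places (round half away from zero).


0.2920

AᵀA = [219174304000/3597960289 49311797760/3597960289; 49311797760/3597960289 11105912896/3597960289]; tr = 136990016/2140369, det = 409600/2140369
char-poly roots: 64 and 6400/2140369
κ = σ_max/σ_min = 8/(80/1463) = 146.3000
bound on ‖Δx‖/‖x‖: κ·ε = 146.3000·1/501 = 0.2920


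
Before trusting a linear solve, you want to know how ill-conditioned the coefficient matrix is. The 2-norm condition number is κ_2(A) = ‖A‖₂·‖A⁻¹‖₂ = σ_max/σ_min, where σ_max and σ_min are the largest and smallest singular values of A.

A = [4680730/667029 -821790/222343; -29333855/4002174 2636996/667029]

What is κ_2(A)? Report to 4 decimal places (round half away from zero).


202.9500

form AᵀA = [1961007668425/19045656036 -87153178490/1587138003; -87153178490/1587138003 15495597076/529046001] with trace 8715741049/65901924 and determinant 6996025/16475481
λ_max, λ_min = (8715741049/65901924 ± √75956765209097986801/4343063586901776)/2 = 529/4, 52900/16475481
σ_max=√(529/4)=(23/2), σ_min=√(52900/16475481)=(230/4059) → κ = 202.9500


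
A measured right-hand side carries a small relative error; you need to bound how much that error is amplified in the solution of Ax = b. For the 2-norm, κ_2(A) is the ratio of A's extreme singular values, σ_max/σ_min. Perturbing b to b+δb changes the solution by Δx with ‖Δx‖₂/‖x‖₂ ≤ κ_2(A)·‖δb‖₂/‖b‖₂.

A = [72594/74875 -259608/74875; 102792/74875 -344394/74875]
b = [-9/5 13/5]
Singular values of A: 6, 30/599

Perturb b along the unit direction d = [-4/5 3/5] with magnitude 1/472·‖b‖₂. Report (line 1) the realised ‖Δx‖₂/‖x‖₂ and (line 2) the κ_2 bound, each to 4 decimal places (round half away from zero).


0.0022
0.2538

from the listed singular values, σ₁ = 6, σ_n = 30/599
condition number: 6 ÷ (30/599) = 119.8000
κ_2(A)·‖δb‖/‖b‖ = 0.2538
solve Ax = b  →  x = [57.5507 16.6120]
‖b‖ = 3.1623, ‖x‖ = 59.9002
δb = ε·‖b‖·d = [-0.0054 0.0040]; solving A·Δx = δb gives ‖Δx‖ = 0.1338
relative error = 0.0022
so the bound overstates the realised error by a factor of ≈ 113.6527 (computed from the unrounded values)


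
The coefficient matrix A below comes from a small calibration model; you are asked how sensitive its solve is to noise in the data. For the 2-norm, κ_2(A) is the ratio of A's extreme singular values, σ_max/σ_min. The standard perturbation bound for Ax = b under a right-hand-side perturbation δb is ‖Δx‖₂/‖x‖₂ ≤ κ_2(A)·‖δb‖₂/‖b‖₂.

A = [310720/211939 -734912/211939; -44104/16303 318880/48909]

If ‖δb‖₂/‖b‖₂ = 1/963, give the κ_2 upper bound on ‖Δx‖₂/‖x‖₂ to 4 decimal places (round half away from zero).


0.3734

M = AᵀA = [1471555136/155426089 -10594643200/466278267; -10594643200/466278267 76282123264/1398834801]. tr(M)=529740352/8277129, det(M)=262144/8277129
char-poly roots: 64 and 4096/8277129
σ_max=√64=8, σ_min=√(4096/8277129)=(64/2877) → κ = 359.6250
worst-case relative error ≤ 359.6250 × 1/963 = 0.3734


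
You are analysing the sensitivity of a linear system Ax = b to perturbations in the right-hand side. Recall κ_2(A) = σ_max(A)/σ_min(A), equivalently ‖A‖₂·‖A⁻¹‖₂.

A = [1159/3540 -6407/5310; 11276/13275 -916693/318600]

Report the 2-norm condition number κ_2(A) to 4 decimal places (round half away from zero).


127.4400

M = AᵀA = [2336609041/2819610000 -12007415693/4229415000; -12007415693/4229415000 988104792649/101505960000]. tr(M)=1715556349/162409536, det(M)=17850625/2598552576
λ_max, λ_min = (1715556349/162409536 ± √2942408808663319801/26376857383735296)/2 = 169/16, 105625/162409536
κ = σ_max/σ_min = (13/4)/(325/12744) = 127.4400


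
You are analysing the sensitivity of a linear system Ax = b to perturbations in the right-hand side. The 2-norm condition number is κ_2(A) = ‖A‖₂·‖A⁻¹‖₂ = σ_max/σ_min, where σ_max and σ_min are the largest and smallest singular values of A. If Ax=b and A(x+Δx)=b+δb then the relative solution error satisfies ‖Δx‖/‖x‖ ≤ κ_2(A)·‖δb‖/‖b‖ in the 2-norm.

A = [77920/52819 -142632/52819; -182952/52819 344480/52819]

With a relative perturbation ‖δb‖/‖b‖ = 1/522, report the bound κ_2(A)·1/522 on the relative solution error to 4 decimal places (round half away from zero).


0.4579

form AᵀA = [13763648/971057 -25804800/971057; -25804800/971057 48385088/971057] with trace 3655808/57121 and determinant 4096/57121
solving λ² − 3655808/57121·λ + 4096/57121 = 0 gives λ = 64, 64/57121
κ_2(A) = √(λ_max/λ_min) = √(64 / (64/57121)) = 239.0000
worst-case relative error ≤ 239.0000 × 1/522 = 0.4579


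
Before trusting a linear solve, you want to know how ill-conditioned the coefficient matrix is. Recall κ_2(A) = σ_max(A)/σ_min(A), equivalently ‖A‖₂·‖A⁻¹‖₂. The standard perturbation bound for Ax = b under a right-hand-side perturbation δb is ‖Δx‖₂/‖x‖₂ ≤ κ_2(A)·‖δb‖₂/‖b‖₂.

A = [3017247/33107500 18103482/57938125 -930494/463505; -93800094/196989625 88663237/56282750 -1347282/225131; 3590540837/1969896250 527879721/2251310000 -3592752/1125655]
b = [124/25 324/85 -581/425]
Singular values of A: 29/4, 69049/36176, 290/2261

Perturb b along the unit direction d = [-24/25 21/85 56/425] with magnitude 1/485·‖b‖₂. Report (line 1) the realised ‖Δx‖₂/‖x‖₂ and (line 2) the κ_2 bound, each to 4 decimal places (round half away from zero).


largest singular value 29/4, smallest 290/2261
κ = σ_max/σ_min = (29/4)/(290/2261) = 56.5250
worst-case relative error ≤ 56.5250 × 1/485 = 0.1165
solve Ax = b  →  x = [-9.9941 -28.6522 -7.3840]
‖b‖₂ = 6.4031 and ‖x‖₂ = 31.2307
with δb = [-0.0127 0.0033 0.0017], A·Δx = δb → ‖Δx‖ = 0.1029
realised ‖Δx‖/‖x‖ = 0.0033
tightness: 0.0033 against a bound of 0.1165 (unrounded ratio ≈ 0.0283)

0.0033
0.1165


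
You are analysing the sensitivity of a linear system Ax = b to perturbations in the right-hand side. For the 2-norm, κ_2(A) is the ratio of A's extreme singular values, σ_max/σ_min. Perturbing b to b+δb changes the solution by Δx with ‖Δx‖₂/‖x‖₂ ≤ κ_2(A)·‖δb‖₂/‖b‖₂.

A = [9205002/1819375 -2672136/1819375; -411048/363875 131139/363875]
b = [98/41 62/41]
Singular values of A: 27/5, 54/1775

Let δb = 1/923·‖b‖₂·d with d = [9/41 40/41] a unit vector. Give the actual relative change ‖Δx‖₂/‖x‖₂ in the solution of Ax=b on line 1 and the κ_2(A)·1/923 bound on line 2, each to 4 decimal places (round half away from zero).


0.0015
0.1923

from the listed singular values, σ₁ = 27/5, σ_n = 54/1775
κ = σ_max/σ_min = (27/5)/(54/1775) = 177.5000
bound on ‖Δx‖/‖x‖: κ·ε = 177.5000·1/923 = 0.1923
solve Ax = b  →  x = [18.7630 63.0074]
‖b‖ = 2.8284, ‖x‖ = 65.7418
with δb = [0.0007 0.0030], A·Δx = δb → ‖Δx‖ = 0.1007
realised ‖Δx‖/‖x‖ = 0.0015
realised/bound (from unrounded values) ≈ 0.0080


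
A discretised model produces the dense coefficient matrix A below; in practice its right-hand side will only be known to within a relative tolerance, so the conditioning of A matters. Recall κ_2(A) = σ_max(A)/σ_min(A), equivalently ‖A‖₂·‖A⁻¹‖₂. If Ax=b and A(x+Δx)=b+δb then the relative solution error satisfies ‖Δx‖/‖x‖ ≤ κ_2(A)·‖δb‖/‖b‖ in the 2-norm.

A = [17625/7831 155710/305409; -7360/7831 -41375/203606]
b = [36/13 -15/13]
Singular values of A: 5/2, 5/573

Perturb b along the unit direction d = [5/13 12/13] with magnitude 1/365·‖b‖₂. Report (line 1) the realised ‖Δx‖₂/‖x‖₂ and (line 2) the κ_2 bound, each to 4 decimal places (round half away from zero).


0.7849
0.7849

from the listed singular values, σ₁ = 5/2, σ_n = 5/573
κ = σ_max/σ_min = (5/2)/(5/573) = 286.5000
bound on ‖Δx‖/‖x‖: κ·ε = 286.5000·1/365 = 0.7849
solve Ax = b  →  x = [1.1707 0.2634]
‖b‖ = 3.0000, ‖x‖ = 1.2000
Δx = A⁻¹·δb where δb = 1/365·3.0000·d; ‖Δx‖ = 0.9419
relative error = 0.7849
tightness: 0.7849 against a bound of 0.7849; the bound is attained (ratio 1)


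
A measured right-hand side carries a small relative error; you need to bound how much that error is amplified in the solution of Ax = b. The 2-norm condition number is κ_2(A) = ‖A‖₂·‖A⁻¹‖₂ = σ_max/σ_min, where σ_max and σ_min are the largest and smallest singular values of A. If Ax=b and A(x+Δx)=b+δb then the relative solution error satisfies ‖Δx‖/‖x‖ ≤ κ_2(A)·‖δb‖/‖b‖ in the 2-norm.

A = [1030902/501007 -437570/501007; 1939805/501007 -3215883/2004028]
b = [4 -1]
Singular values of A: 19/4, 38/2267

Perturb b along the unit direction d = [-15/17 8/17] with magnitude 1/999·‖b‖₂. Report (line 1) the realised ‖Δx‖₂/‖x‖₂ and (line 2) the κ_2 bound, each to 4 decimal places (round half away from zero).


from the listed singular values, σ₁ = 19/4, σ_n = 38/2267
κ = σ_max/σ_min = (19/4)/(38/2267) = 283.3750
perturbation bound = 283.3750·1/999 = 0.2837
solve Ax = b  →  x = [-91.5870 -220.3563]
2-norm of b is 4.1231; of x, 238.6317
re-solving with b+δb shifts x by Δx of norm 0.2462
dividing the unrounded norms, ‖Δx‖/‖x‖ = 0.0010
realised/bound (from unrounded values) ≈ 0.0036

0.0010
0.2837


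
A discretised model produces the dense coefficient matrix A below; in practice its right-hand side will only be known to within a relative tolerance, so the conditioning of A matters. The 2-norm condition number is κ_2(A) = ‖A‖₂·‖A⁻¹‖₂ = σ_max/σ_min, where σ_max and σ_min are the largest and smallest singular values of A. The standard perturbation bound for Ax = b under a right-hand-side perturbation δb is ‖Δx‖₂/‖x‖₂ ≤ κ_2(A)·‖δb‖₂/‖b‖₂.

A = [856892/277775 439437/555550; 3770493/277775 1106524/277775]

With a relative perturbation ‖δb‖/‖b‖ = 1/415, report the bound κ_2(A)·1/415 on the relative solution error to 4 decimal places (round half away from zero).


AᵀA = [8894040073/45900625 2593941714/45900625; 2593941714/45900625 3028367833/183602500]; tr = 61767245/293764, det = 707281/293764
solving λ² − 61767245/293764·λ + 707281/293764 = 0 gives λ = 841/4, 841/73441
κ = σ_max/σ_min = (29/2)/(29/271) = 135.5000
bound on ‖Δx‖/‖x‖: κ·ε = 135.5000·1/415 = 0.3265

0.3265


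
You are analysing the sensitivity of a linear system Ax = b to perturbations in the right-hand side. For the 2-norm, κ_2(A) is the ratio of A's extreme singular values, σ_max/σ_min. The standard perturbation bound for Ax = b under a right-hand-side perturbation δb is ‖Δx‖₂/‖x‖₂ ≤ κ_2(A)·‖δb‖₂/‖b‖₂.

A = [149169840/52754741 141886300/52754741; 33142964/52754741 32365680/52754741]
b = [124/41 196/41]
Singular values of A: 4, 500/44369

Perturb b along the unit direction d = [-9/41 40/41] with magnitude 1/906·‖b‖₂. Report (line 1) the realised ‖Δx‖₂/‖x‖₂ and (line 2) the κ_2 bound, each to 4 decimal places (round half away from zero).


from the listed singular values, σ₁ = 4, σ_n = 500/44369
κ_2(A) = 4 / (500/44369) = 354.9520
worst-case relative error ≤ 354.9520 × 1/906 = 0.3918
solve Ax = b  →  x = [-244.0703 257.7239]
‖b‖ = 5.6569, ‖x‖ = 354.9534
Δx = A⁻¹·δb where δb = 1/906·5.6569·d; ‖Δx‖ = 0.5541
dividing the unrounded norms, ‖Δx‖/‖x‖ = 0.0016
tightness: 0.0016 against a bound of 0.3918 (unrounded ratio ≈ 0.0040)

0.0016
0.3918
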